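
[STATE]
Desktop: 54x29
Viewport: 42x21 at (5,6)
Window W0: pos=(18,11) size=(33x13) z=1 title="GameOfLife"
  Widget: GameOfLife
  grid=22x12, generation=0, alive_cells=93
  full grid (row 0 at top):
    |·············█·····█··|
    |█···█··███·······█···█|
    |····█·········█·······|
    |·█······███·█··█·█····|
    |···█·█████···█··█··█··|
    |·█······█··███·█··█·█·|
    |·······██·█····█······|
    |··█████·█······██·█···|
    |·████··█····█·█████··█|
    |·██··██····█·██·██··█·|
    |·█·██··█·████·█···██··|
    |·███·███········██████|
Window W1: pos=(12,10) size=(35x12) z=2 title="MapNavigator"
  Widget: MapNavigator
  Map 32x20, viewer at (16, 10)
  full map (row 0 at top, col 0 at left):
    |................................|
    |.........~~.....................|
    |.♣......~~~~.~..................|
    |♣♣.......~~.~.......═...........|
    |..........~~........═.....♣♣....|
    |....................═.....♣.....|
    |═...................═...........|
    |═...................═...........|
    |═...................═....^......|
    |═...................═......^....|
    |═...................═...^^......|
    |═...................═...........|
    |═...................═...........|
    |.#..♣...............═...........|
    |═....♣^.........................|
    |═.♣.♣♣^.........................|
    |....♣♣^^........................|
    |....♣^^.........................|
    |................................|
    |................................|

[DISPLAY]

                                          
                                          
                                          
                                          
       ┏━━━━━━━━━━━━━━━━━━━━━━━━━━━━━━━━━┓
       ┃ MapNavigator                    ┃
       ┠─────────────────────────────────┨
       ┃═...................═........... ┃
       ┃═...................═........... ┃
       ┃═...................═....^...... ┃
       ┃═...................═......^.... ┃
       ┃═...............@...═...^^...... ┃
       ┃═...................═........... ┃
       ┃═...................═........... ┃
       ┃.#..♣...............═........... ┃
       ┗━━━━━━━━━━━━━━━━━━━━━━━━━━━━━━━━━┛
             ┃·██··██····█·██·██··█·      
             ┗━━━━━━━━━━━━━━━━━━━━━━━━━━━━
                                          
                                          
                                          


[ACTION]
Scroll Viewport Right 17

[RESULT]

                                          
                                          
                                          
                                          
┏━━━━━━━━━━━━━━━━━━━━━━━━━━━━━━━━━┓       
┃ MapNavigator                    ┃━━━┓   
┠─────────────────────────────────┨   ┃   
┃═...................═........... ┃───┨   
┃═...................═........... ┃   ┃   
┃═...................═....^...... ┃   ┃   
┃═...................═......^.... ┃   ┃   
┃═...............@...═...^^...... ┃   ┃   
┃═...................═........... ┃   ┃   
┃═...................═........... ┃   ┃   
┃.#..♣...............═........... ┃   ┃   
┗━━━━━━━━━━━━━━━━━━━━━━━━━━━━━━━━━┛   ┃   
      ┃·██··██····█·██·██··█·         ┃   
      ┗━━━━━━━━━━━━━━━━━━━━━━━━━━━━━━━┛   
                                          
                                          
                                          


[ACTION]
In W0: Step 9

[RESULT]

                                          
                                          
                                          
                                          
┏━━━━━━━━━━━━━━━━━━━━━━━━━━━━━━━━━┓       
┃ MapNavigator                    ┃━━━┓   
┠─────────────────────────────────┨   ┃   
┃═...................═........... ┃───┨   
┃═...................═........... ┃   ┃   
┃═...................═....^...... ┃   ┃   
┃═...................═......^.... ┃   ┃   
┃═...............@...═...^^...... ┃   ┃   
┃═...................═........... ┃   ┃   
┃═...................═........... ┃   ┃   
┃.#..♣...............═........... ┃   ┃   
┗━━━━━━━━━━━━━━━━━━━━━━━━━━━━━━━━━┛   ┃   
      ┃···██······██·█·······         ┃   
      ┗━━━━━━━━━━━━━━━━━━━━━━━━━━━━━━━┛   
                                          
                                          
                                          


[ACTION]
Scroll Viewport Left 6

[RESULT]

                                          
                                          
                                          
                                          
      ┏━━━━━━━━━━━━━━━━━━━━━━━━━━━━━━━━━┓ 
      ┃ MapNavigator                    ┃━
      ┠─────────────────────────────────┨ 
      ┃═...................═........... ┃─
      ┃═...................═........... ┃ 
      ┃═...................═....^...... ┃ 
      ┃═...................═......^.... ┃ 
      ┃═...............@...═...^^...... ┃ 
      ┃═...................═........... ┃ 
      ┃═...................═........... ┃ 
      ┃.#..♣...............═........... ┃ 
      ┗━━━━━━━━━━━━━━━━━━━━━━━━━━━━━━━━━┛ 
            ┃···██······██·█·······       
            ┗━━━━━━━━━━━━━━━━━━━━━━━━━━━━━
                                          
                                          
                                          


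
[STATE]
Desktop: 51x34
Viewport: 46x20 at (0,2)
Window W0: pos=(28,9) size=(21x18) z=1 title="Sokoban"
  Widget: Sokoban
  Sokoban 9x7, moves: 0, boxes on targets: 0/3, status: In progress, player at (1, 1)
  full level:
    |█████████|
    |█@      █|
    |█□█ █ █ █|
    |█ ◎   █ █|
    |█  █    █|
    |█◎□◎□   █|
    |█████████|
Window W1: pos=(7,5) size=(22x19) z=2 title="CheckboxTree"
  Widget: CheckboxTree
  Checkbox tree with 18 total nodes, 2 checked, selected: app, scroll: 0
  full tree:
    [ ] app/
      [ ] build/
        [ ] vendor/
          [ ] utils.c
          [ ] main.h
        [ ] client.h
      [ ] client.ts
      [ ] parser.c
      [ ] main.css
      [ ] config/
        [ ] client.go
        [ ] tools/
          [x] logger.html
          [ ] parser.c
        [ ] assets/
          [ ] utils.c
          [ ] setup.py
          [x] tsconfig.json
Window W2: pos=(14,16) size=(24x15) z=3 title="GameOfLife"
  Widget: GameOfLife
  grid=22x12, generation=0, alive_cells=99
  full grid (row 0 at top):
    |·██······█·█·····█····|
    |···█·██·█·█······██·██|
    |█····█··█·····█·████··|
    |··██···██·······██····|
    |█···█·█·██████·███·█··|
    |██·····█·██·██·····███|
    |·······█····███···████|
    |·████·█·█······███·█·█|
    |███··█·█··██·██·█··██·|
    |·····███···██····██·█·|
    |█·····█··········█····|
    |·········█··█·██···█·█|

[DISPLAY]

                                              
                                              
                                              
       ┏━━━━━━━━━━━━━━━━━━━━┓                 
       ┃ CheckboxTree       ┃                 
       ┠────────────────────┨                 
       ┃>[-] app/           ┃                 
       ┃   [ ] build/       ┃━━━━━━━━━━━━━━━━━
       ┃     [ ] vendor/    ┃ Sokoban         
       ┃       [ ] utils.c  ┃─────────────────
       ┃       [ ] main.h   ┃█████████        
       ┃     [ ] client.h   ┃█@      █        
       ┃   [ ] client.ts    ┃█□█ █ █ █        
       ┃   [ ] parser.c     ┃█ ◎   █ █        
       ┃   [ ]┏━━━━━━━━━━━━━━━━━━━━━━┓        
       ┃   [-]┃ GameOfLife           ┃        
       ┃     [┠──────────────────────┨        
       ┃     [┃Gen: 0                ┃ 0/3    
       ┃      ┃···█·██·█·█······██·██┃        
       ┃      ┃█····█··█·····█·████··┃        


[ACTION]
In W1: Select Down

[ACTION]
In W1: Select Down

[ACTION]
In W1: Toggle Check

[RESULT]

                                              
                                              
                                              
       ┏━━━━━━━━━━━━━━━━━━━━┓                 
       ┃ CheckboxTree       ┃                 
       ┠────────────────────┨                 
       ┃ [-] app/           ┃                 
       ┃   [-] build/       ┃━━━━━━━━━━━━━━━━━
       ┃>    [x] vendor/    ┃ Sokoban         
       ┃       [x] utils.c  ┃─────────────────
       ┃       [x] main.h   ┃█████████        
       ┃     [ ] client.h   ┃█@      █        
       ┃   [ ] client.ts    ┃█□█ █ █ █        
       ┃   [ ] parser.c     ┃█ ◎   █ █        
       ┃   [ ]┏━━━━━━━━━━━━━━━━━━━━━━┓        
       ┃   [-]┃ GameOfLife           ┃        
       ┃     [┠──────────────────────┨        
       ┃     [┃Gen: 0                ┃ 0/3    
       ┃      ┃···█·██·█·█······██·██┃        
       ┃      ┃█····█··█·····█·████··┃        


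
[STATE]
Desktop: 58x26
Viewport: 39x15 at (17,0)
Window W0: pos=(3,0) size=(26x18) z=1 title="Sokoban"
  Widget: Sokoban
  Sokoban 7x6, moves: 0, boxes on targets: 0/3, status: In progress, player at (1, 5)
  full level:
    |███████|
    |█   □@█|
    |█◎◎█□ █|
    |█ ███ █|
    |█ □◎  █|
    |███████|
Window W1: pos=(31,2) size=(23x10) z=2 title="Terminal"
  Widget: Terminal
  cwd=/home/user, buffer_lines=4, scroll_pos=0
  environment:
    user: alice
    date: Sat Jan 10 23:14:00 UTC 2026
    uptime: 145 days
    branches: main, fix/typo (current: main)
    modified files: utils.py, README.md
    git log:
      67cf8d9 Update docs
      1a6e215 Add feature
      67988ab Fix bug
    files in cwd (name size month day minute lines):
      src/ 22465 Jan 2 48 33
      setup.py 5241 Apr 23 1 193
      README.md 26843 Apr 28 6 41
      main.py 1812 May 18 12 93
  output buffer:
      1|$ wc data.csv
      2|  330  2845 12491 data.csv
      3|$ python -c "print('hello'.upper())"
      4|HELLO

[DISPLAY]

━━━━━━━━━━━┓                           
           ┃                           
───────────┨  ┏━━━━━━━━━━━━━━━━━━━━━┓  
           ┃  ┃ Terminal            ┃  
           ┃  ┠─────────────────────┨  
           ┃  ┃$ wc data.csv        ┃  
           ┃  ┃  330  2845 12491 dat┃  
           ┃  ┃$ python -c "print('h┃  
           ┃  ┃HELLO                ┃  
           ┃  ┃$ █                  ┃  
           ┃  ┃                     ┃  
           ┃  ┗━━━━━━━━━━━━━━━━━━━━━┛  
           ┃                           
           ┃                           
           ┃                           


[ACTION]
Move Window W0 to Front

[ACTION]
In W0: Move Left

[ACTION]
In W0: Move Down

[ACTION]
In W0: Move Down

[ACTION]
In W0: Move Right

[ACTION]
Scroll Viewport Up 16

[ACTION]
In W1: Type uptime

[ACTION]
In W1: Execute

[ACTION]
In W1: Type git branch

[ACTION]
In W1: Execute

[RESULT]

━━━━━━━━━━━┓                           
           ┃                           
───────────┨  ┏━━━━━━━━━━━━━━━━━━━━━┓  
           ┃  ┃ Terminal            ┃  
           ┃  ┠─────────────────────┨  
           ┃  ┃$ uptime             ┃  
           ┃  ┃ 10:00  up 145 days  ┃  
           ┃  ┃$ git branch         ┃  
           ┃  ┃* main               ┃  
           ┃  ┃  fix/typo           ┃  
           ┃  ┃$ █                  ┃  
           ┃  ┗━━━━━━━━━━━━━━━━━━━━━┛  
           ┃                           
           ┃                           
           ┃                           


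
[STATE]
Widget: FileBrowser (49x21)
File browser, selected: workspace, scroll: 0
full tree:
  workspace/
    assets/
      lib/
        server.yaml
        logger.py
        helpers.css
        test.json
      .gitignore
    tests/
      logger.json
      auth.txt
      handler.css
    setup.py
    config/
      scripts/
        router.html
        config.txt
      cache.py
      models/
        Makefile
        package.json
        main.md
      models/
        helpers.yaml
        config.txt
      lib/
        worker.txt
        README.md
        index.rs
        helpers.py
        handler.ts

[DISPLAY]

> [-] workspace/                                 
    [+] assets/                                  
    [+] tests/                                   
    setup.py                                     
    [+] config/                                  
                                                 
                                                 
                                                 
                                                 
                                                 
                                                 
                                                 
                                                 
                                                 
                                                 
                                                 
                                                 
                                                 
                                                 
                                                 
                                                 


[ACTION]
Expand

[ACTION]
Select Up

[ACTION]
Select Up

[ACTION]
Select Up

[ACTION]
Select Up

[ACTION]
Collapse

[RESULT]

> [+] workspace/                                 
                                                 
                                                 
                                                 
                                                 
                                                 
                                                 
                                                 
                                                 
                                                 
                                                 
                                                 
                                                 
                                                 
                                                 
                                                 
                                                 
                                                 
                                                 
                                                 
                                                 


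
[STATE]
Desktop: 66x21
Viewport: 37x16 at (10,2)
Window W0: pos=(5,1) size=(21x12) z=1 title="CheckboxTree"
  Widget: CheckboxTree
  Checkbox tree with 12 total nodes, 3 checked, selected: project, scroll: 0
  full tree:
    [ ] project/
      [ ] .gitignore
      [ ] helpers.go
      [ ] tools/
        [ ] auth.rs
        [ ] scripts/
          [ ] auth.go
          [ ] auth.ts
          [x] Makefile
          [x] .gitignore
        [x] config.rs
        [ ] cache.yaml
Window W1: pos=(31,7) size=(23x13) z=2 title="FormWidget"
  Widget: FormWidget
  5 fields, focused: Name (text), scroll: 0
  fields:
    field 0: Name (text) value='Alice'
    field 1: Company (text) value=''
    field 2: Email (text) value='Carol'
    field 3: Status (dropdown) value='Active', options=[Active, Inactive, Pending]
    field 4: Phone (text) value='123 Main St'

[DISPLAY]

ckboxTree      ┃                     
───────────────┨                     
 project/      ┃                     
 ] .gitignore  ┃                     
 ] helpers.go  ┃                     
-] tools/      ┃     ┏━━━━━━━━━━━━━━━
 [ ] auth.rs   ┃     ┃ FormWidget    
 [-] scripts/  ┃     ┠───────────────
   [ ] auth.go ┃     ┃> Name:       [
   [ ] auth.ts ┃     ┃  Company:    [
━━━━━━━━━━━━━━━┛     ┃  Email:      [
                     ┃  Status:     [
                     ┃  Phone:      [
                     ┃               
                     ┃               
                     ┃               


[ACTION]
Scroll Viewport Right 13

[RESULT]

  ┃                                  
──┨                                  
  ┃                                  
  ┃                                  
  ┃                                  
  ┃     ┏━━━━━━━━━━━━━━━━━━━━━┓      
  ┃     ┃ FormWidget          ┃      
  ┃     ┠─────────────────────┨      
o ┃     ┃> Name:       [Alice]┃      
s ┃     ┃  Company:    [     ]┃      
━━┛     ┃  Email:      [Carol]┃      
        ┃  Status:     [Acti▼]┃      
        ┃  Phone:      [123 M]┃      
        ┃                     ┃      
        ┃                     ┃      
        ┃                     ┃      


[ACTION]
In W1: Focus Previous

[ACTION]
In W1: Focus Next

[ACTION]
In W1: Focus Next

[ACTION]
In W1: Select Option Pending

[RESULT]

  ┃                                  
──┨                                  
  ┃                                  
  ┃                                  
  ┃                                  
  ┃     ┏━━━━━━━━━━━━━━━━━━━━━┓      
  ┃     ┃ FormWidget          ┃      
  ┃     ┠─────────────────────┨      
o ┃     ┃  Name:       [Alice]┃      
s ┃     ┃> Company:    [     ]┃      
━━┛     ┃  Email:      [Carol]┃      
        ┃  Status:     [Acti▼]┃      
        ┃  Phone:      [123 M]┃      
        ┃                     ┃      
        ┃                     ┃      
        ┃                     ┃      


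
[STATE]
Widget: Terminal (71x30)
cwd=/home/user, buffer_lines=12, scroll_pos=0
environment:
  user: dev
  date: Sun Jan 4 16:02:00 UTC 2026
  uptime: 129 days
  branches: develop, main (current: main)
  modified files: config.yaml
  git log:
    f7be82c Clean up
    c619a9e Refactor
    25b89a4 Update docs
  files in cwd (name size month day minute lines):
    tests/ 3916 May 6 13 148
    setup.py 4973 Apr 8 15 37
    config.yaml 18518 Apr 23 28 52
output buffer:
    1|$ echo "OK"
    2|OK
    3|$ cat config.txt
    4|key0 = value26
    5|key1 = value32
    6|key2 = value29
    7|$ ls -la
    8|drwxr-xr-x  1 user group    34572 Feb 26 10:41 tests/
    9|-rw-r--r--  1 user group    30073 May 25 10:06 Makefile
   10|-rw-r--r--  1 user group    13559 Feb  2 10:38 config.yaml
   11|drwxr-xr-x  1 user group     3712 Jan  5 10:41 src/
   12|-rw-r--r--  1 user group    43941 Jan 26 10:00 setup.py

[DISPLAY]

$ echo "OK"                                                            
OK                                                                     
$ cat config.txt                                                       
key0 = value26                                                         
key1 = value32                                                         
key2 = value29                                                         
$ ls -la                                                               
drwxr-xr-x  1 user group    34572 Feb 26 10:41 tests/                  
-rw-r--r--  1 user group    30073 May 25 10:06 Makefile                
-rw-r--r--  1 user group    13559 Feb  2 10:38 config.yaml             
drwxr-xr-x  1 user group     3712 Jan  5 10:41 src/                    
-rw-r--r--  1 user group    43941 Jan 26 10:00 setup.py                
$ █                                                                    
                                                                       
                                                                       
                                                                       
                                                                       
                                                                       
                                                                       
                                                                       
                                                                       
                                                                       
                                                                       
                                                                       
                                                                       
                                                                       
                                                                       
                                                                       
                                                                       
                                                                       


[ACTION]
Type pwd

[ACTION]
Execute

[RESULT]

$ echo "OK"                                                            
OK                                                                     
$ cat config.txt                                                       
key0 = value26                                                         
key1 = value32                                                         
key2 = value29                                                         
$ ls -la                                                               
drwxr-xr-x  1 user group    34572 Feb 26 10:41 tests/                  
-rw-r--r--  1 user group    30073 May 25 10:06 Makefile                
-rw-r--r--  1 user group    13559 Feb  2 10:38 config.yaml             
drwxr-xr-x  1 user group     3712 Jan  5 10:41 src/                    
-rw-r--r--  1 user group    43941 Jan 26 10:00 setup.py                
$ pwd                                                                  
/home/user                                                             
$ █                                                                    
                                                                       
                                                                       
                                                                       
                                                                       
                                                                       
                                                                       
                                                                       
                                                                       
                                                                       
                                                                       
                                                                       
                                                                       
                                                                       
                                                                       
                                                                       


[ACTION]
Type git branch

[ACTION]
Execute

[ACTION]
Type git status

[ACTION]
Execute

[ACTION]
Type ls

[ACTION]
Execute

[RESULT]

$ echo "OK"                                                            
OK                                                                     
$ cat config.txt                                                       
key0 = value26                                                         
key1 = value32                                                         
key2 = value29                                                         
$ ls -la                                                               
drwxr-xr-x  1 user group    34572 Feb 26 10:41 tests/                  
-rw-r--r--  1 user group    30073 May 25 10:06 Makefile                
-rw-r--r--  1 user group    13559 Feb  2 10:38 config.yaml             
drwxr-xr-x  1 user group     3712 Jan  5 10:41 src/                    
-rw-r--r--  1 user group    43941 Jan 26 10:00 setup.py                
$ pwd                                                                  
/home/user                                                             
$ git branch                                                           
  develop                                                              
* main                                                                 
$ git status                                                           
On branch main                                                         
Changes not staged for commit:                                         
                                                                       
        modified:   config.yaml                                        
$ ls                                                                   
tests/  setup.py  config.yaml                                          
$ █                                                                    
                                                                       
                                                                       
                                                                       
                                                                       
                                                                       


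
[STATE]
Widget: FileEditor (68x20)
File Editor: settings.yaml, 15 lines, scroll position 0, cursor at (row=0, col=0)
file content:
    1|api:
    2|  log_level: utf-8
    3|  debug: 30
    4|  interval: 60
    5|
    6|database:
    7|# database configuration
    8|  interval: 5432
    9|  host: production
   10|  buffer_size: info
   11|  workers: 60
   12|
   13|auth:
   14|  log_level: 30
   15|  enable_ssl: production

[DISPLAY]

█pi:                                                               ▲
  log_level: utf-8                                                 █
  debug: 30                                                        ░
  interval: 60                                                     ░
                                                                   ░
database:                                                          ░
# database configuration                                           ░
  interval: 5432                                                   ░
  host: production                                                 ░
  buffer_size: info                                                ░
  workers: 60                                                      ░
                                                                   ░
auth:                                                              ░
  log_level: 30                                                    ░
  enable_ssl: production                                           ░
                                                                   ░
                                                                   ░
                                                                   ░
                                                                   ░
                                                                   ▼


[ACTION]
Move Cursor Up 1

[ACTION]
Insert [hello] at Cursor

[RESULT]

hello█pi:                                                          ▲
  log_level: utf-8                                                 █
  debug: 30                                                        ░
  interval: 60                                                     ░
                                                                   ░
database:                                                          ░
# database configuration                                           ░
  interval: 5432                                                   ░
  host: production                                                 ░
  buffer_size: info                                                ░
  workers: 60                                                      ░
                                                                   ░
auth:                                                              ░
  log_level: 30                                                    ░
  enable_ssl: production                                           ░
                                                                   ░
                                                                   ░
                                                                   ░
                                                                   ░
                                                                   ▼


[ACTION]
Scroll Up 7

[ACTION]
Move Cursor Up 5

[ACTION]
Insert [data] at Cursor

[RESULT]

hellodata█pi:                                                      ▲
  log_level: utf-8                                                 █
  debug: 30                                                        ░
  interval: 60                                                     ░
                                                                   ░
database:                                                          ░
# database configuration                                           ░
  interval: 5432                                                   ░
  host: production                                                 ░
  buffer_size: info                                                ░
  workers: 60                                                      ░
                                                                   ░
auth:                                                              ░
  log_level: 30                                                    ░
  enable_ssl: production                                           ░
                                                                   ░
                                                                   ░
                                                                   ░
                                                                   ░
                                                                   ▼


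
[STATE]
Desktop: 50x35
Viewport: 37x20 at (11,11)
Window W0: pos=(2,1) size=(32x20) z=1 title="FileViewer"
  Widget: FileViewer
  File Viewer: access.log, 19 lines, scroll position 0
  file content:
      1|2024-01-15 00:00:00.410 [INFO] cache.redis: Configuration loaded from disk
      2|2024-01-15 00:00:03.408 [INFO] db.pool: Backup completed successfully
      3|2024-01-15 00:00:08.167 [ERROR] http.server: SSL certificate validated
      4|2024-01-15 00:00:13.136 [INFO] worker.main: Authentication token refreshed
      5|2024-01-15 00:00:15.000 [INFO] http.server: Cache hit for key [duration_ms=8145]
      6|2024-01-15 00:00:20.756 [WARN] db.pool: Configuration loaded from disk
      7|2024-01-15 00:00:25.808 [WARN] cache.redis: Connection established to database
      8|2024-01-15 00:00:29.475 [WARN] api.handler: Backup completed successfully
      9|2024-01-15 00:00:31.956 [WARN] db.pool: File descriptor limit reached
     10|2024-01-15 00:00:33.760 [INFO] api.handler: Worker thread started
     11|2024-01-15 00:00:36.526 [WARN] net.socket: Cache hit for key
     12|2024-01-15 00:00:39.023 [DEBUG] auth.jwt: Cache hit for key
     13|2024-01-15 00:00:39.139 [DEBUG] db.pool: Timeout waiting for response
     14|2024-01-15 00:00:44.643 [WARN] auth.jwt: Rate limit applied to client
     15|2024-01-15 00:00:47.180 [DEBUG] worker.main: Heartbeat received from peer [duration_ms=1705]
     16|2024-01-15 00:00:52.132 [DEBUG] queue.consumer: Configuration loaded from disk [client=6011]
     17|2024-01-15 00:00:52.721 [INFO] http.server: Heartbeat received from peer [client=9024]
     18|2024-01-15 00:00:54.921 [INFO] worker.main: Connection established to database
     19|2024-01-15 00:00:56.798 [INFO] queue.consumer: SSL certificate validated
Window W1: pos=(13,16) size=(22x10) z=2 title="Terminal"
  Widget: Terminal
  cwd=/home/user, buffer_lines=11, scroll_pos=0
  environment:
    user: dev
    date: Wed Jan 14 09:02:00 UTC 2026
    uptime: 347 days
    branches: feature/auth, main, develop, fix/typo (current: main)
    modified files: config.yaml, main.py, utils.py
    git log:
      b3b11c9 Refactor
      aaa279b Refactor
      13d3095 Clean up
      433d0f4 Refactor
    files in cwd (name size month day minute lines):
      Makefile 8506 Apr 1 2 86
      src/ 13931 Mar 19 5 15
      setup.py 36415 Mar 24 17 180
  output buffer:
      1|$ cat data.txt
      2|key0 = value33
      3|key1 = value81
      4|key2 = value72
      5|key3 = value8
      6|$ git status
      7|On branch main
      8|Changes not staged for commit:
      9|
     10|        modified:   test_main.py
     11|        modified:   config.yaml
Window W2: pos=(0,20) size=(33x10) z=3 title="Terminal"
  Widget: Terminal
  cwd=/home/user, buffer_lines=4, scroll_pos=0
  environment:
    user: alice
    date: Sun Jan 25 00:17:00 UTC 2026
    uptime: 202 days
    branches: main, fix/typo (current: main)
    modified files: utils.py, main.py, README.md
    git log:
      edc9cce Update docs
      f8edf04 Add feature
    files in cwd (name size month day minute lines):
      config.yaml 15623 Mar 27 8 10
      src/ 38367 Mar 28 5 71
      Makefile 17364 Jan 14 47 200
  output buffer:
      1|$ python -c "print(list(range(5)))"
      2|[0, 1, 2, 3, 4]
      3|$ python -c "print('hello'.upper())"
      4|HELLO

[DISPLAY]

15 00:00:29.475 [WARN░┃              
15 00:00:31.956 [WARN░┃              
15 00:00:33.760 [INFO░┃              
15 00:00:36.526 [WARN░┃              
15 00:00:39.023 [DEBU░┃              
15┏━━━━━━━━━━━━━━━━━━━━┓             
15┃ Terminal           ┃             
15┠────────────────────┨             
15┃$ cat data.txt      ┃             
━━━━━━━━━━━━━━━━━━━━━┓ ┃             
                     ┃ ┃             
─────────────────────┨ ┃             
c "print(list(range(5┃ ┃             
3, 4]                ┃ ┃             
c "print('hello'.uppe┃━┛             
                     ┃               
                     ┃               
                     ┃               
━━━━━━━━━━━━━━━━━━━━━┛               
                                     


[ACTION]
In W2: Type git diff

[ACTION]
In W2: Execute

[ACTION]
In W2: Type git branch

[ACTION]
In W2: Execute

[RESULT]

15 00:00:29.475 [WARN░┃              
15 00:00:31.956 [WARN░┃              
15 00:00:33.760 [INFO░┃              
15 00:00:36.526 [WARN░┃              
15 00:00:39.023 [DEBU░┃              
15┏━━━━━━━━━━━━━━━━━━━━┓             
15┃ Terminal           ┃             
15┠────────────────────┨             
15┃$ cat data.txt      ┃             
━━━━━━━━━━━━━━━━━━━━━┓ ┃             
                     ┃ ┃             
─────────────────────┨ ┃             
                     ┃ ┃             
s                    ┃ ┃             
ch                   ┃━┛             
                     ┃               
                     ┃               
                     ┃               
━━━━━━━━━━━━━━━━━━━━━┛               
                                     


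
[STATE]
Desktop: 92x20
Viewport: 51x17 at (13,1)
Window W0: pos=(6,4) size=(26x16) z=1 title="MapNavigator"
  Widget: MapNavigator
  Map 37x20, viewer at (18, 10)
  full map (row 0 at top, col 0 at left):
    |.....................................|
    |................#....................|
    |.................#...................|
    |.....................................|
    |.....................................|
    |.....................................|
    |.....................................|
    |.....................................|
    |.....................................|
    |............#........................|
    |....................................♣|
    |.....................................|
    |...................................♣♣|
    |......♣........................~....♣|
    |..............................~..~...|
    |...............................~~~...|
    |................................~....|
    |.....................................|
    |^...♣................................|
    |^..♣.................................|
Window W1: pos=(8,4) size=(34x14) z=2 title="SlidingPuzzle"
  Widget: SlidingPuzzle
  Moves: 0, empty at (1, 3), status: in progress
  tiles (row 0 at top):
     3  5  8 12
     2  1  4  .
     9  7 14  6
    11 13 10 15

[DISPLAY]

                                                   
                                                   
                                                   
━━━━━━━━━━━━━━━━━━━━━━━━━━━━┓                      
dingPuzzle                  ┃                      
────────────────────────────┨                      
─┬────┬────┬────┐           ┃                      
 │  5 │  8 │ 12 │           ┃                      
─┼────┼────┼────┤           ┃                      
 │  1 │  4 │    │           ┃                      
─┼────┼────┼────┤           ┃                      
 │  7 │ 14 │  6 │           ┃                      
─┼────┼────┼────┤           ┃                      
 │ 13 │ 10 │ 15 │           ┃                      
─┴────┴────┴────┘           ┃                      
s: 0                        ┃                      
━━━━━━━━━━━━━━━━━━━━━━━━━━━━┛                      


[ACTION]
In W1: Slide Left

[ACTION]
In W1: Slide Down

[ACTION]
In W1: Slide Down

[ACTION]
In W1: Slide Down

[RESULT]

                                                   
                                                   
                                                   
━━━━━━━━━━━━━━━━━━━━━━━━━━━━┓                      
dingPuzzle                  ┃                      
────────────────────────────┨                      
─┬────┬────┬────┐           ┃                      
 │  5 │  8 │    │           ┃                      
─┼────┼────┼────┤           ┃                      
 │  1 │  4 │ 12 │           ┃                      
─┼────┼────┼────┤           ┃                      
 │  7 │ 14 │  6 │           ┃                      
─┼────┼────┼────┤           ┃                      
 │ 13 │ 10 │ 15 │           ┃                      
─┴────┴────┴────┘           ┃                      
s: 1                        ┃                      
━━━━━━━━━━━━━━━━━━━━━━━━━━━━┛                      
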